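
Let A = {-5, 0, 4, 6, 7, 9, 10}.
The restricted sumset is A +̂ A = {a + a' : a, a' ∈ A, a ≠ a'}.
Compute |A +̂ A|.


Restricted sumset: A +̂ A = {a + a' : a ∈ A, a' ∈ A, a ≠ a'}.
Equivalently, take A + A and drop any sum 2a that is achievable ONLY as a + a for a ∈ A (i.e. sums representable only with equal summands).
Enumerate pairs (a, a') with a < a' (symmetric, so each unordered pair gives one sum; this covers all a ≠ a'):
  -5 + 0 = -5
  -5 + 4 = -1
  -5 + 6 = 1
  -5 + 7 = 2
  -5 + 9 = 4
  -5 + 10 = 5
  0 + 4 = 4
  0 + 6 = 6
  0 + 7 = 7
  0 + 9 = 9
  0 + 10 = 10
  4 + 6 = 10
  4 + 7 = 11
  4 + 9 = 13
  4 + 10 = 14
  6 + 7 = 13
  6 + 9 = 15
  6 + 10 = 16
  7 + 9 = 16
  7 + 10 = 17
  9 + 10 = 19
Collected distinct sums: {-5, -1, 1, 2, 4, 5, 6, 7, 9, 10, 11, 13, 14, 15, 16, 17, 19}
|A +̂ A| = 17
(Reference bound: |A +̂ A| ≥ 2|A| - 3 for |A| ≥ 2, with |A| = 7 giving ≥ 11.)

|A +̂ A| = 17


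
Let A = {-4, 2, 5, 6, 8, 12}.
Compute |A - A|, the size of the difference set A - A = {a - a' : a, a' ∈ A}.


A - A = {a - a' : a, a' ∈ A}; |A| = 6.
Bounds: 2|A|-1 ≤ |A - A| ≤ |A|² - |A| + 1, i.e. 11 ≤ |A - A| ≤ 31.
Note: 0 ∈ A - A always (from a - a). The set is symmetric: if d ∈ A - A then -d ∈ A - A.
Enumerate nonzero differences d = a - a' with a > a' (then include -d):
Positive differences: {1, 2, 3, 4, 6, 7, 9, 10, 12, 16}
Full difference set: {0} ∪ (positive diffs) ∪ (negative diffs).
|A - A| = 1 + 2·10 = 21 (matches direct enumeration: 21).

|A - A| = 21


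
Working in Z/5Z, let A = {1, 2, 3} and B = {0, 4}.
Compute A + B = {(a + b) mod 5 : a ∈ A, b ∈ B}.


Work in Z/5Z: reduce every sum a + b modulo 5.
Enumerate all 6 pairs:
a = 1: 1+0=1, 1+4=0
a = 2: 2+0=2, 2+4=1
a = 3: 3+0=3, 3+4=2
Distinct residues collected: {0, 1, 2, 3}
|A + B| = 4 (out of 5 total residues).

A + B = {0, 1, 2, 3}


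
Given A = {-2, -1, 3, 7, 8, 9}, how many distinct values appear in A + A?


A + A = {a + a' : a, a' ∈ A}; |A| = 6.
General bounds: 2|A| - 1 ≤ |A + A| ≤ |A|(|A|+1)/2, i.e. 11 ≤ |A + A| ≤ 21.
Lower bound 2|A|-1 is attained iff A is an arithmetic progression.
Enumerate sums a + a' for a ≤ a' (symmetric, so this suffices):
a = -2: -2+-2=-4, -2+-1=-3, -2+3=1, -2+7=5, -2+8=6, -2+9=7
a = -1: -1+-1=-2, -1+3=2, -1+7=6, -1+8=7, -1+9=8
a = 3: 3+3=6, 3+7=10, 3+8=11, 3+9=12
a = 7: 7+7=14, 7+8=15, 7+9=16
a = 8: 8+8=16, 8+9=17
a = 9: 9+9=18
Distinct sums: {-4, -3, -2, 1, 2, 5, 6, 7, 8, 10, 11, 12, 14, 15, 16, 17, 18}
|A + A| = 17

|A + A| = 17


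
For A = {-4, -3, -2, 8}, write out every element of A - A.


A - A = {a - a' : a, a' ∈ A}.
Compute a - a' for each ordered pair (a, a'):
a = -4: -4--4=0, -4--3=-1, -4--2=-2, -4-8=-12
a = -3: -3--4=1, -3--3=0, -3--2=-1, -3-8=-11
a = -2: -2--4=2, -2--3=1, -2--2=0, -2-8=-10
a = 8: 8--4=12, 8--3=11, 8--2=10, 8-8=0
Collecting distinct values (and noting 0 appears from a-a):
A - A = {-12, -11, -10, -2, -1, 0, 1, 2, 10, 11, 12}
|A - A| = 11

A - A = {-12, -11, -10, -2, -1, 0, 1, 2, 10, 11, 12}


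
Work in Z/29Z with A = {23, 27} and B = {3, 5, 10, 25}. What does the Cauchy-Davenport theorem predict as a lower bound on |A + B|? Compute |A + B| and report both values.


Cauchy-Davenport: |A + B| ≥ min(p, |A| + |B| - 1) for A, B nonempty in Z/pZ.
|A| = 2, |B| = 4, p = 29.
CD lower bound = min(29, 2 + 4 - 1) = min(29, 5) = 5.
Compute A + B mod 29 directly:
a = 23: 23+3=26, 23+5=28, 23+10=4, 23+25=19
a = 27: 27+3=1, 27+5=3, 27+10=8, 27+25=23
A + B = {1, 3, 4, 8, 19, 23, 26, 28}, so |A + B| = 8.
Verify: 8 ≥ 5? Yes ✓.

CD lower bound = 5, actual |A + B| = 8.


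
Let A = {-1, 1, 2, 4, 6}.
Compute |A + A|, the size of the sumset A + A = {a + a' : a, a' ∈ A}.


A + A = {a + a' : a, a' ∈ A}; |A| = 5.
General bounds: 2|A| - 1 ≤ |A + A| ≤ |A|(|A|+1)/2, i.e. 9 ≤ |A + A| ≤ 15.
Lower bound 2|A|-1 is attained iff A is an arithmetic progression.
Enumerate sums a + a' for a ≤ a' (symmetric, so this suffices):
a = -1: -1+-1=-2, -1+1=0, -1+2=1, -1+4=3, -1+6=5
a = 1: 1+1=2, 1+2=3, 1+4=5, 1+6=7
a = 2: 2+2=4, 2+4=6, 2+6=8
a = 4: 4+4=8, 4+6=10
a = 6: 6+6=12
Distinct sums: {-2, 0, 1, 2, 3, 4, 5, 6, 7, 8, 10, 12}
|A + A| = 12

|A + A| = 12


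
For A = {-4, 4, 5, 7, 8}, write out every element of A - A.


A - A = {a - a' : a, a' ∈ A}.
Compute a - a' for each ordered pair (a, a'):
a = -4: -4--4=0, -4-4=-8, -4-5=-9, -4-7=-11, -4-8=-12
a = 4: 4--4=8, 4-4=0, 4-5=-1, 4-7=-3, 4-8=-4
a = 5: 5--4=9, 5-4=1, 5-5=0, 5-7=-2, 5-8=-3
a = 7: 7--4=11, 7-4=3, 7-5=2, 7-7=0, 7-8=-1
a = 8: 8--4=12, 8-4=4, 8-5=3, 8-7=1, 8-8=0
Collecting distinct values (and noting 0 appears from a-a):
A - A = {-12, -11, -9, -8, -4, -3, -2, -1, 0, 1, 2, 3, 4, 8, 9, 11, 12}
|A - A| = 17

A - A = {-12, -11, -9, -8, -4, -3, -2, -1, 0, 1, 2, 3, 4, 8, 9, 11, 12}


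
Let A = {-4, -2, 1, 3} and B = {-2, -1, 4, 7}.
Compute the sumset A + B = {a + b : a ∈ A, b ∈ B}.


A + B = {a + b : a ∈ A, b ∈ B}.
Enumerate all |A|·|B| = 4·4 = 16 pairs (a, b) and collect distinct sums.
a = -4: -4+-2=-6, -4+-1=-5, -4+4=0, -4+7=3
a = -2: -2+-2=-4, -2+-1=-3, -2+4=2, -2+7=5
a = 1: 1+-2=-1, 1+-1=0, 1+4=5, 1+7=8
a = 3: 3+-2=1, 3+-1=2, 3+4=7, 3+7=10
Collecting distinct sums: A + B = {-6, -5, -4, -3, -1, 0, 1, 2, 3, 5, 7, 8, 10}
|A + B| = 13

A + B = {-6, -5, -4, -3, -1, 0, 1, 2, 3, 5, 7, 8, 10}


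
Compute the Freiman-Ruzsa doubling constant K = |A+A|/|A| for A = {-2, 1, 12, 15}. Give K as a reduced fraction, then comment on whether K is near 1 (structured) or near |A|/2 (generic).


|A| = 4.
Compute A + A by enumerating all 16 pairs.
A + A = {-4, -1, 2, 10, 13, 16, 24, 27, 30}, so |A + A| = 9.
K = |A + A| / |A| = 9/4 (already in lowest terms) ≈ 2.2500.
Reference: AP of size 4 gives K = 7/4 ≈ 1.7500; a fully generic set of size 4 gives K ≈ 2.5000.

|A| = 4, |A + A| = 9, K = 9/4.


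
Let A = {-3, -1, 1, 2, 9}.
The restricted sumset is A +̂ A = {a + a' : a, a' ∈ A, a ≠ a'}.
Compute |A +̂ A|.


Restricted sumset: A +̂ A = {a + a' : a ∈ A, a' ∈ A, a ≠ a'}.
Equivalently, take A + A and drop any sum 2a that is achievable ONLY as a + a for a ∈ A (i.e. sums representable only with equal summands).
Enumerate pairs (a, a') with a < a' (symmetric, so each unordered pair gives one sum; this covers all a ≠ a'):
  -3 + -1 = -4
  -3 + 1 = -2
  -3 + 2 = -1
  -3 + 9 = 6
  -1 + 1 = 0
  -1 + 2 = 1
  -1 + 9 = 8
  1 + 2 = 3
  1 + 9 = 10
  2 + 9 = 11
Collected distinct sums: {-4, -2, -1, 0, 1, 3, 6, 8, 10, 11}
|A +̂ A| = 10
(Reference bound: |A +̂ A| ≥ 2|A| - 3 for |A| ≥ 2, with |A| = 5 giving ≥ 7.)

|A +̂ A| = 10


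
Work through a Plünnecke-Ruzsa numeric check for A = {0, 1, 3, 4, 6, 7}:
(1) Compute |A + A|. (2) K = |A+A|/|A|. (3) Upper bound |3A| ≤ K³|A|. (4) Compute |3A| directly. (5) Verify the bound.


|A| = 6.
Step 1: Compute A + A by enumerating all 36 pairs.
A + A = {0, 1, 2, 3, 4, 5, 6, 7, 8, 9, 10, 11, 12, 13, 14}, so |A + A| = 15.
Step 2: Doubling constant K = |A + A|/|A| = 15/6 = 15/6 ≈ 2.5000.
Step 3: Plünnecke-Ruzsa gives |3A| ≤ K³·|A| = (2.5000)³ · 6 ≈ 93.7500.
Step 4: Compute 3A = A + A + A directly by enumerating all triples (a,b,c) ∈ A³; |3A| = 22.
Step 5: Check 22 ≤ 93.7500? Yes ✓.

K = 15/6, Plünnecke-Ruzsa bound K³|A| ≈ 93.7500, |3A| = 22, inequality holds.


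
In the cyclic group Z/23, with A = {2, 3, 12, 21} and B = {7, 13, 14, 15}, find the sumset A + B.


Work in Z/23Z: reduce every sum a + b modulo 23.
Enumerate all 16 pairs:
a = 2: 2+7=9, 2+13=15, 2+14=16, 2+15=17
a = 3: 3+7=10, 3+13=16, 3+14=17, 3+15=18
a = 12: 12+7=19, 12+13=2, 12+14=3, 12+15=4
a = 21: 21+7=5, 21+13=11, 21+14=12, 21+15=13
Distinct residues collected: {2, 3, 4, 5, 9, 10, 11, 12, 13, 15, 16, 17, 18, 19}
|A + B| = 14 (out of 23 total residues).

A + B = {2, 3, 4, 5, 9, 10, 11, 12, 13, 15, 16, 17, 18, 19}


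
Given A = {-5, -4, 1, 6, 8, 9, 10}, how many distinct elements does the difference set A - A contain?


A - A = {a - a' : a, a' ∈ A}; |A| = 7.
Bounds: 2|A|-1 ≤ |A - A| ≤ |A|² - |A| + 1, i.e. 13 ≤ |A - A| ≤ 43.
Note: 0 ∈ A - A always (from a - a). The set is symmetric: if d ∈ A - A then -d ∈ A - A.
Enumerate nonzero differences d = a - a' with a > a' (then include -d):
Positive differences: {1, 2, 3, 4, 5, 6, 7, 8, 9, 10, 11, 12, 13, 14, 15}
Full difference set: {0} ∪ (positive diffs) ∪ (negative diffs).
|A - A| = 1 + 2·15 = 31 (matches direct enumeration: 31).

|A - A| = 31


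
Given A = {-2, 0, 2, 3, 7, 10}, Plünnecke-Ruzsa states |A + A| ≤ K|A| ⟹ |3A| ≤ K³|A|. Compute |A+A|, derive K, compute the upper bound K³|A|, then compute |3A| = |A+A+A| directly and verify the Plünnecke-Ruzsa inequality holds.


|A| = 6.
Step 1: Compute A + A by enumerating all 36 pairs.
A + A = {-4, -2, 0, 1, 2, 3, 4, 5, 6, 7, 8, 9, 10, 12, 13, 14, 17, 20}, so |A + A| = 18.
Step 2: Doubling constant K = |A + A|/|A| = 18/6 = 18/6 ≈ 3.0000.
Step 3: Plünnecke-Ruzsa gives |3A| ≤ K³·|A| = (3.0000)³ · 6 ≈ 162.0000.
Step 4: Compute 3A = A + A + A directly by enumerating all triples (a,b,c) ∈ A³; |3A| = 31.
Step 5: Check 31 ≤ 162.0000? Yes ✓.

K = 18/6, Plünnecke-Ruzsa bound K³|A| ≈ 162.0000, |3A| = 31, inequality holds.


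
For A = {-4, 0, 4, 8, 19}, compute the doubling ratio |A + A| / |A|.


|A| = 5.
Compute A + A by enumerating all 25 pairs.
A + A = {-8, -4, 0, 4, 8, 12, 15, 16, 19, 23, 27, 38}, so |A + A| = 12.
K = |A + A| / |A| = 12/5 (already in lowest terms) ≈ 2.4000.
Reference: AP of size 5 gives K = 9/5 ≈ 1.8000; a fully generic set of size 5 gives K ≈ 3.0000.

|A| = 5, |A + A| = 12, K = 12/5.


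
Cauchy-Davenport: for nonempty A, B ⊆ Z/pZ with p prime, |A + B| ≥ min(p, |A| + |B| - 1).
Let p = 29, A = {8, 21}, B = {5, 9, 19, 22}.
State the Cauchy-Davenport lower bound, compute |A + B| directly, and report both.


Cauchy-Davenport: |A + B| ≥ min(p, |A| + |B| - 1) for A, B nonempty in Z/pZ.
|A| = 2, |B| = 4, p = 29.
CD lower bound = min(29, 2 + 4 - 1) = min(29, 5) = 5.
Compute A + B mod 29 directly:
a = 8: 8+5=13, 8+9=17, 8+19=27, 8+22=1
a = 21: 21+5=26, 21+9=1, 21+19=11, 21+22=14
A + B = {1, 11, 13, 14, 17, 26, 27}, so |A + B| = 7.
Verify: 7 ≥ 5? Yes ✓.

CD lower bound = 5, actual |A + B| = 7.


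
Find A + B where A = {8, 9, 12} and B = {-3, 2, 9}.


A + B = {a + b : a ∈ A, b ∈ B}.
Enumerate all |A|·|B| = 3·3 = 9 pairs (a, b) and collect distinct sums.
a = 8: 8+-3=5, 8+2=10, 8+9=17
a = 9: 9+-3=6, 9+2=11, 9+9=18
a = 12: 12+-3=9, 12+2=14, 12+9=21
Collecting distinct sums: A + B = {5, 6, 9, 10, 11, 14, 17, 18, 21}
|A + B| = 9

A + B = {5, 6, 9, 10, 11, 14, 17, 18, 21}


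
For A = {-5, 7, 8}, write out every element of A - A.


A - A = {a - a' : a, a' ∈ A}.
Compute a - a' for each ordered pair (a, a'):
a = -5: -5--5=0, -5-7=-12, -5-8=-13
a = 7: 7--5=12, 7-7=0, 7-8=-1
a = 8: 8--5=13, 8-7=1, 8-8=0
Collecting distinct values (and noting 0 appears from a-a):
A - A = {-13, -12, -1, 0, 1, 12, 13}
|A - A| = 7

A - A = {-13, -12, -1, 0, 1, 12, 13}


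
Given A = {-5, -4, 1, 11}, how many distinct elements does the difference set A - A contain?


A - A = {a - a' : a, a' ∈ A}; |A| = 4.
Bounds: 2|A|-1 ≤ |A - A| ≤ |A|² - |A| + 1, i.e. 7 ≤ |A - A| ≤ 13.
Note: 0 ∈ A - A always (from a - a). The set is symmetric: if d ∈ A - A then -d ∈ A - A.
Enumerate nonzero differences d = a - a' with a > a' (then include -d):
Positive differences: {1, 5, 6, 10, 15, 16}
Full difference set: {0} ∪ (positive diffs) ∪ (negative diffs).
|A - A| = 1 + 2·6 = 13 (matches direct enumeration: 13).

|A - A| = 13


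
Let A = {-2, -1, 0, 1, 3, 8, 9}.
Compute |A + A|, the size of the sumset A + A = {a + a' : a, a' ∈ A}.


A + A = {a + a' : a, a' ∈ A}; |A| = 7.
General bounds: 2|A| - 1 ≤ |A + A| ≤ |A|(|A|+1)/2, i.e. 13 ≤ |A + A| ≤ 28.
Lower bound 2|A|-1 is attained iff A is an arithmetic progression.
Enumerate sums a + a' for a ≤ a' (symmetric, so this suffices):
a = -2: -2+-2=-4, -2+-1=-3, -2+0=-2, -2+1=-1, -2+3=1, -2+8=6, -2+9=7
a = -1: -1+-1=-2, -1+0=-1, -1+1=0, -1+3=2, -1+8=7, -1+9=8
a = 0: 0+0=0, 0+1=1, 0+3=3, 0+8=8, 0+9=9
a = 1: 1+1=2, 1+3=4, 1+8=9, 1+9=10
a = 3: 3+3=6, 3+8=11, 3+9=12
a = 8: 8+8=16, 8+9=17
a = 9: 9+9=18
Distinct sums: {-4, -3, -2, -1, 0, 1, 2, 3, 4, 6, 7, 8, 9, 10, 11, 12, 16, 17, 18}
|A + A| = 19

|A + A| = 19


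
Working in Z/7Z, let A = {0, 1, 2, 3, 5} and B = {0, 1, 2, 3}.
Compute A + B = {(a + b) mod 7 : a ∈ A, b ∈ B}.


Work in Z/7Z: reduce every sum a + b modulo 7.
Enumerate all 20 pairs:
a = 0: 0+0=0, 0+1=1, 0+2=2, 0+3=3
a = 1: 1+0=1, 1+1=2, 1+2=3, 1+3=4
a = 2: 2+0=2, 2+1=3, 2+2=4, 2+3=5
a = 3: 3+0=3, 3+1=4, 3+2=5, 3+3=6
a = 5: 5+0=5, 5+1=6, 5+2=0, 5+3=1
Distinct residues collected: {0, 1, 2, 3, 4, 5, 6}
|A + B| = 7 (out of 7 total residues).

A + B = {0, 1, 2, 3, 4, 5, 6}


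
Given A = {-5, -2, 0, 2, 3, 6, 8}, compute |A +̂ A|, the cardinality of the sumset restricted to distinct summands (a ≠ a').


Restricted sumset: A +̂ A = {a + a' : a ∈ A, a' ∈ A, a ≠ a'}.
Equivalently, take A + A and drop any sum 2a that is achievable ONLY as a + a for a ∈ A (i.e. sums representable only with equal summands).
Enumerate pairs (a, a') with a < a' (symmetric, so each unordered pair gives one sum; this covers all a ≠ a'):
  -5 + -2 = -7
  -5 + 0 = -5
  -5 + 2 = -3
  -5 + 3 = -2
  -5 + 6 = 1
  -5 + 8 = 3
  -2 + 0 = -2
  -2 + 2 = 0
  -2 + 3 = 1
  -2 + 6 = 4
  -2 + 8 = 6
  0 + 2 = 2
  0 + 3 = 3
  0 + 6 = 6
  0 + 8 = 8
  2 + 3 = 5
  2 + 6 = 8
  2 + 8 = 10
  3 + 6 = 9
  3 + 8 = 11
  6 + 8 = 14
Collected distinct sums: {-7, -5, -3, -2, 0, 1, 2, 3, 4, 5, 6, 8, 9, 10, 11, 14}
|A +̂ A| = 16
(Reference bound: |A +̂ A| ≥ 2|A| - 3 for |A| ≥ 2, with |A| = 7 giving ≥ 11.)

|A +̂ A| = 16


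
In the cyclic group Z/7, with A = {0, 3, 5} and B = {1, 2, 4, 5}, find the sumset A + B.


Work in Z/7Z: reduce every sum a + b modulo 7.
Enumerate all 12 pairs:
a = 0: 0+1=1, 0+2=2, 0+4=4, 0+5=5
a = 3: 3+1=4, 3+2=5, 3+4=0, 3+5=1
a = 5: 5+1=6, 5+2=0, 5+4=2, 5+5=3
Distinct residues collected: {0, 1, 2, 3, 4, 5, 6}
|A + B| = 7 (out of 7 total residues).

A + B = {0, 1, 2, 3, 4, 5, 6}


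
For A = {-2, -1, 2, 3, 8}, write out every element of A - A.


A - A = {a - a' : a, a' ∈ A}.
Compute a - a' for each ordered pair (a, a'):
a = -2: -2--2=0, -2--1=-1, -2-2=-4, -2-3=-5, -2-8=-10
a = -1: -1--2=1, -1--1=0, -1-2=-3, -1-3=-4, -1-8=-9
a = 2: 2--2=4, 2--1=3, 2-2=0, 2-3=-1, 2-8=-6
a = 3: 3--2=5, 3--1=4, 3-2=1, 3-3=0, 3-8=-5
a = 8: 8--2=10, 8--1=9, 8-2=6, 8-3=5, 8-8=0
Collecting distinct values (and noting 0 appears from a-a):
A - A = {-10, -9, -6, -5, -4, -3, -1, 0, 1, 3, 4, 5, 6, 9, 10}
|A - A| = 15

A - A = {-10, -9, -6, -5, -4, -3, -1, 0, 1, 3, 4, 5, 6, 9, 10}


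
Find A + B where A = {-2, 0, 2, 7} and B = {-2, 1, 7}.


A + B = {a + b : a ∈ A, b ∈ B}.
Enumerate all |A|·|B| = 4·3 = 12 pairs (a, b) and collect distinct sums.
a = -2: -2+-2=-4, -2+1=-1, -2+7=5
a = 0: 0+-2=-2, 0+1=1, 0+7=7
a = 2: 2+-2=0, 2+1=3, 2+7=9
a = 7: 7+-2=5, 7+1=8, 7+7=14
Collecting distinct sums: A + B = {-4, -2, -1, 0, 1, 3, 5, 7, 8, 9, 14}
|A + B| = 11

A + B = {-4, -2, -1, 0, 1, 3, 5, 7, 8, 9, 14}


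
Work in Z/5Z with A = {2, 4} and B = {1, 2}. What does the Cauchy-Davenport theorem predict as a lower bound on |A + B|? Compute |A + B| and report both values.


Cauchy-Davenport: |A + B| ≥ min(p, |A| + |B| - 1) for A, B nonempty in Z/pZ.
|A| = 2, |B| = 2, p = 5.
CD lower bound = min(5, 2 + 2 - 1) = min(5, 3) = 3.
Compute A + B mod 5 directly:
a = 2: 2+1=3, 2+2=4
a = 4: 4+1=0, 4+2=1
A + B = {0, 1, 3, 4}, so |A + B| = 4.
Verify: 4 ≥ 3? Yes ✓.

CD lower bound = 3, actual |A + B| = 4.


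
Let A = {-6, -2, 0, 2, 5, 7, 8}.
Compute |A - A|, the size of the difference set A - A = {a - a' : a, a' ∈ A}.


A - A = {a - a' : a, a' ∈ A}; |A| = 7.
Bounds: 2|A|-1 ≤ |A - A| ≤ |A|² - |A| + 1, i.e. 13 ≤ |A - A| ≤ 43.
Note: 0 ∈ A - A always (from a - a). The set is symmetric: if d ∈ A - A then -d ∈ A - A.
Enumerate nonzero differences d = a - a' with a > a' (then include -d):
Positive differences: {1, 2, 3, 4, 5, 6, 7, 8, 9, 10, 11, 13, 14}
Full difference set: {0} ∪ (positive diffs) ∪ (negative diffs).
|A - A| = 1 + 2·13 = 27 (matches direct enumeration: 27).

|A - A| = 27


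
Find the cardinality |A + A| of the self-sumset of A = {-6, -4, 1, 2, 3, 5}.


A + A = {a + a' : a, a' ∈ A}; |A| = 6.
General bounds: 2|A| - 1 ≤ |A + A| ≤ |A|(|A|+1)/2, i.e. 11 ≤ |A + A| ≤ 21.
Lower bound 2|A|-1 is attained iff A is an arithmetic progression.
Enumerate sums a + a' for a ≤ a' (symmetric, so this suffices):
a = -6: -6+-6=-12, -6+-4=-10, -6+1=-5, -6+2=-4, -6+3=-3, -6+5=-1
a = -4: -4+-4=-8, -4+1=-3, -4+2=-2, -4+3=-1, -4+5=1
a = 1: 1+1=2, 1+2=3, 1+3=4, 1+5=6
a = 2: 2+2=4, 2+3=5, 2+5=7
a = 3: 3+3=6, 3+5=8
a = 5: 5+5=10
Distinct sums: {-12, -10, -8, -5, -4, -3, -2, -1, 1, 2, 3, 4, 5, 6, 7, 8, 10}
|A + A| = 17

|A + A| = 17


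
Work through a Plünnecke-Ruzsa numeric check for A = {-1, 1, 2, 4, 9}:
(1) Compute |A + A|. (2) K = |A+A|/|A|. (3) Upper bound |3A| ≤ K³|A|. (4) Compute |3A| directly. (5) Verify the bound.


|A| = 5.
Step 1: Compute A + A by enumerating all 25 pairs.
A + A = {-2, 0, 1, 2, 3, 4, 5, 6, 8, 10, 11, 13, 18}, so |A + A| = 13.
Step 2: Doubling constant K = |A + A|/|A| = 13/5 = 13/5 ≈ 2.6000.
Step 3: Plünnecke-Ruzsa gives |3A| ≤ K³·|A| = (2.6000)³ · 5 ≈ 87.8800.
Step 4: Compute 3A = A + A + A directly by enumerating all triples (a,b,c) ∈ A³; |3A| = 23.
Step 5: Check 23 ≤ 87.8800? Yes ✓.

K = 13/5, Plünnecke-Ruzsa bound K³|A| ≈ 87.8800, |3A| = 23, inequality holds.


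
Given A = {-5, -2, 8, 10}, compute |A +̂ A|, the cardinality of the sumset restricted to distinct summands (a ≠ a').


Restricted sumset: A +̂ A = {a + a' : a ∈ A, a' ∈ A, a ≠ a'}.
Equivalently, take A + A and drop any sum 2a that is achievable ONLY as a + a for a ∈ A (i.e. sums representable only with equal summands).
Enumerate pairs (a, a') with a < a' (symmetric, so each unordered pair gives one sum; this covers all a ≠ a'):
  -5 + -2 = -7
  -5 + 8 = 3
  -5 + 10 = 5
  -2 + 8 = 6
  -2 + 10 = 8
  8 + 10 = 18
Collected distinct sums: {-7, 3, 5, 6, 8, 18}
|A +̂ A| = 6
(Reference bound: |A +̂ A| ≥ 2|A| - 3 for |A| ≥ 2, with |A| = 4 giving ≥ 5.)

|A +̂ A| = 6


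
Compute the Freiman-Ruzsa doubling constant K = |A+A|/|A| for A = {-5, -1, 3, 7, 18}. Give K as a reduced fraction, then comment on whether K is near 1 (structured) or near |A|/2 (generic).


|A| = 5.
Compute A + A by enumerating all 25 pairs.
A + A = {-10, -6, -2, 2, 6, 10, 13, 14, 17, 21, 25, 36}, so |A + A| = 12.
K = |A + A| / |A| = 12/5 (already in lowest terms) ≈ 2.4000.
Reference: AP of size 5 gives K = 9/5 ≈ 1.8000; a fully generic set of size 5 gives K ≈ 3.0000.

|A| = 5, |A + A| = 12, K = 12/5.


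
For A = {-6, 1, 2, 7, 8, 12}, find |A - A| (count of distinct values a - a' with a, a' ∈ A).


A - A = {a - a' : a, a' ∈ A}; |A| = 6.
Bounds: 2|A|-1 ≤ |A - A| ≤ |A|² - |A| + 1, i.e. 11 ≤ |A - A| ≤ 31.
Note: 0 ∈ A - A always (from a - a). The set is symmetric: if d ∈ A - A then -d ∈ A - A.
Enumerate nonzero differences d = a - a' with a > a' (then include -d):
Positive differences: {1, 4, 5, 6, 7, 8, 10, 11, 13, 14, 18}
Full difference set: {0} ∪ (positive diffs) ∪ (negative diffs).
|A - A| = 1 + 2·11 = 23 (matches direct enumeration: 23).

|A - A| = 23


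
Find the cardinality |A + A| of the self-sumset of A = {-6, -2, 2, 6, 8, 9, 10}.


A + A = {a + a' : a, a' ∈ A}; |A| = 7.
General bounds: 2|A| - 1 ≤ |A + A| ≤ |A|(|A|+1)/2, i.e. 13 ≤ |A + A| ≤ 28.
Lower bound 2|A|-1 is attained iff A is an arithmetic progression.
Enumerate sums a + a' for a ≤ a' (symmetric, so this suffices):
a = -6: -6+-6=-12, -6+-2=-8, -6+2=-4, -6+6=0, -6+8=2, -6+9=3, -6+10=4
a = -2: -2+-2=-4, -2+2=0, -2+6=4, -2+8=6, -2+9=7, -2+10=8
a = 2: 2+2=4, 2+6=8, 2+8=10, 2+9=11, 2+10=12
a = 6: 6+6=12, 6+8=14, 6+9=15, 6+10=16
a = 8: 8+8=16, 8+9=17, 8+10=18
a = 9: 9+9=18, 9+10=19
a = 10: 10+10=20
Distinct sums: {-12, -8, -4, 0, 2, 3, 4, 6, 7, 8, 10, 11, 12, 14, 15, 16, 17, 18, 19, 20}
|A + A| = 20

|A + A| = 20


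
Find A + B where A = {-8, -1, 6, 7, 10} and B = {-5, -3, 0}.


A + B = {a + b : a ∈ A, b ∈ B}.
Enumerate all |A|·|B| = 5·3 = 15 pairs (a, b) and collect distinct sums.
a = -8: -8+-5=-13, -8+-3=-11, -8+0=-8
a = -1: -1+-5=-6, -1+-3=-4, -1+0=-1
a = 6: 6+-5=1, 6+-3=3, 6+0=6
a = 7: 7+-5=2, 7+-3=4, 7+0=7
a = 10: 10+-5=5, 10+-3=7, 10+0=10
Collecting distinct sums: A + B = {-13, -11, -8, -6, -4, -1, 1, 2, 3, 4, 5, 6, 7, 10}
|A + B| = 14

A + B = {-13, -11, -8, -6, -4, -1, 1, 2, 3, 4, 5, 6, 7, 10}


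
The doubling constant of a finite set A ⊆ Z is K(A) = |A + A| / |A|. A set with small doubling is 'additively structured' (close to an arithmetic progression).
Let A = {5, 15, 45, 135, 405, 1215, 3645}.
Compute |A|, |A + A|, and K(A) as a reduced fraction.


|A| = 7.
Compute A + A by enumerating all 49 pairs.
A + A = {10, 20, 30, 50, 60, 90, 140, 150, 180, 270, 410, 420, 450, 540, 810, 1220, 1230, 1260, 1350, 1620, 2430, 3650, 3660, 3690, 3780, 4050, 4860, 7290}, so |A + A| = 28.
K = |A + A| / |A| = 28/7 = 4/1 ≈ 4.0000.
Reference: AP of size 7 gives K = 13/7 ≈ 1.8571; a fully generic set of size 7 gives K ≈ 4.0000.

|A| = 7, |A + A| = 28, K = 28/7 = 4/1.


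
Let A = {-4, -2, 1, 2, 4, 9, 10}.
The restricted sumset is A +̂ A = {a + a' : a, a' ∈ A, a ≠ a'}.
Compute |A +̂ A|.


Restricted sumset: A +̂ A = {a + a' : a ∈ A, a' ∈ A, a ≠ a'}.
Equivalently, take A + A and drop any sum 2a that is achievable ONLY as a + a for a ∈ A (i.e. sums representable only with equal summands).
Enumerate pairs (a, a') with a < a' (symmetric, so each unordered pair gives one sum; this covers all a ≠ a'):
  -4 + -2 = -6
  -4 + 1 = -3
  -4 + 2 = -2
  -4 + 4 = 0
  -4 + 9 = 5
  -4 + 10 = 6
  -2 + 1 = -1
  -2 + 2 = 0
  -2 + 4 = 2
  -2 + 9 = 7
  -2 + 10 = 8
  1 + 2 = 3
  1 + 4 = 5
  1 + 9 = 10
  1 + 10 = 11
  2 + 4 = 6
  2 + 9 = 11
  2 + 10 = 12
  4 + 9 = 13
  4 + 10 = 14
  9 + 10 = 19
Collected distinct sums: {-6, -3, -2, -1, 0, 2, 3, 5, 6, 7, 8, 10, 11, 12, 13, 14, 19}
|A +̂ A| = 17
(Reference bound: |A +̂ A| ≥ 2|A| - 3 for |A| ≥ 2, with |A| = 7 giving ≥ 11.)

|A +̂ A| = 17


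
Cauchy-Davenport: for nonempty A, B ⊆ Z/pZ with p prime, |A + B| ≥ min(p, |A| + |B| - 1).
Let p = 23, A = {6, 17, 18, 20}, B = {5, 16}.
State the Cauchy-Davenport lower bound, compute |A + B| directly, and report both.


Cauchy-Davenport: |A + B| ≥ min(p, |A| + |B| - 1) for A, B nonempty in Z/pZ.
|A| = 4, |B| = 2, p = 23.
CD lower bound = min(23, 4 + 2 - 1) = min(23, 5) = 5.
Compute A + B mod 23 directly:
a = 6: 6+5=11, 6+16=22
a = 17: 17+5=22, 17+16=10
a = 18: 18+5=0, 18+16=11
a = 20: 20+5=2, 20+16=13
A + B = {0, 2, 10, 11, 13, 22}, so |A + B| = 6.
Verify: 6 ≥ 5? Yes ✓.

CD lower bound = 5, actual |A + B| = 6.


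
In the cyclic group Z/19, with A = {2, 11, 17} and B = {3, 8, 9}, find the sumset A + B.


Work in Z/19Z: reduce every sum a + b modulo 19.
Enumerate all 9 pairs:
a = 2: 2+3=5, 2+8=10, 2+9=11
a = 11: 11+3=14, 11+8=0, 11+9=1
a = 17: 17+3=1, 17+8=6, 17+9=7
Distinct residues collected: {0, 1, 5, 6, 7, 10, 11, 14}
|A + B| = 8 (out of 19 total residues).

A + B = {0, 1, 5, 6, 7, 10, 11, 14}


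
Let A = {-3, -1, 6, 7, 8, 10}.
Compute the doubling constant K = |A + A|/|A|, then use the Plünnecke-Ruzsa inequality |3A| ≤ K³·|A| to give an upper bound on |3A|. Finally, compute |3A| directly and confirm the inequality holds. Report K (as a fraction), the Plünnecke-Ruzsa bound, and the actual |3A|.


|A| = 6.
Step 1: Compute A + A by enumerating all 36 pairs.
A + A = {-6, -4, -2, 3, 4, 5, 6, 7, 9, 12, 13, 14, 15, 16, 17, 18, 20}, so |A + A| = 17.
Step 2: Doubling constant K = |A + A|/|A| = 17/6 = 17/6 ≈ 2.8333.
Step 3: Plünnecke-Ruzsa gives |3A| ≤ K³·|A| = (2.8333)³ · 6 ≈ 136.4722.
Step 4: Compute 3A = A + A + A directly by enumerating all triples (a,b,c) ∈ A³; |3A| = 33.
Step 5: Check 33 ≤ 136.4722? Yes ✓.

K = 17/6, Plünnecke-Ruzsa bound K³|A| ≈ 136.4722, |3A| = 33, inequality holds.


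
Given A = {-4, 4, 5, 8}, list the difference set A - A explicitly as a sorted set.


A - A = {a - a' : a, a' ∈ A}.
Compute a - a' for each ordered pair (a, a'):
a = -4: -4--4=0, -4-4=-8, -4-5=-9, -4-8=-12
a = 4: 4--4=8, 4-4=0, 4-5=-1, 4-8=-4
a = 5: 5--4=9, 5-4=1, 5-5=0, 5-8=-3
a = 8: 8--4=12, 8-4=4, 8-5=3, 8-8=0
Collecting distinct values (and noting 0 appears from a-a):
A - A = {-12, -9, -8, -4, -3, -1, 0, 1, 3, 4, 8, 9, 12}
|A - A| = 13

A - A = {-12, -9, -8, -4, -3, -1, 0, 1, 3, 4, 8, 9, 12}


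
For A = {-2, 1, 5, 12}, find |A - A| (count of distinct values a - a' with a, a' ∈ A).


A - A = {a - a' : a, a' ∈ A}; |A| = 4.
Bounds: 2|A|-1 ≤ |A - A| ≤ |A|² - |A| + 1, i.e. 7 ≤ |A - A| ≤ 13.
Note: 0 ∈ A - A always (from a - a). The set is symmetric: if d ∈ A - A then -d ∈ A - A.
Enumerate nonzero differences d = a - a' with a > a' (then include -d):
Positive differences: {3, 4, 7, 11, 14}
Full difference set: {0} ∪ (positive diffs) ∪ (negative diffs).
|A - A| = 1 + 2·5 = 11 (matches direct enumeration: 11).

|A - A| = 11


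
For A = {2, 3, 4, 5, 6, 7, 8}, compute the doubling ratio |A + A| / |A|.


|A| = 7.
Compute A + A by enumerating all 49 pairs.
A + A = {4, 5, 6, 7, 8, 9, 10, 11, 12, 13, 14, 15, 16}, so |A + A| = 13.
K = |A + A| / |A| = 13/7 (already in lowest terms) ≈ 1.8571.
Reference: AP of size 7 gives K = 13/7 ≈ 1.8571; a fully generic set of size 7 gives K ≈ 4.0000.

|A| = 7, |A + A| = 13, K = 13/7.


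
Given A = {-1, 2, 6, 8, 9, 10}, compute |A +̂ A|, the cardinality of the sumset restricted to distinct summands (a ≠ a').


Restricted sumset: A +̂ A = {a + a' : a ∈ A, a' ∈ A, a ≠ a'}.
Equivalently, take A + A and drop any sum 2a that is achievable ONLY as a + a for a ∈ A (i.e. sums representable only with equal summands).
Enumerate pairs (a, a') with a < a' (symmetric, so each unordered pair gives one sum; this covers all a ≠ a'):
  -1 + 2 = 1
  -1 + 6 = 5
  -1 + 8 = 7
  -1 + 9 = 8
  -1 + 10 = 9
  2 + 6 = 8
  2 + 8 = 10
  2 + 9 = 11
  2 + 10 = 12
  6 + 8 = 14
  6 + 9 = 15
  6 + 10 = 16
  8 + 9 = 17
  8 + 10 = 18
  9 + 10 = 19
Collected distinct sums: {1, 5, 7, 8, 9, 10, 11, 12, 14, 15, 16, 17, 18, 19}
|A +̂ A| = 14
(Reference bound: |A +̂ A| ≥ 2|A| - 3 for |A| ≥ 2, with |A| = 6 giving ≥ 9.)

|A +̂ A| = 14


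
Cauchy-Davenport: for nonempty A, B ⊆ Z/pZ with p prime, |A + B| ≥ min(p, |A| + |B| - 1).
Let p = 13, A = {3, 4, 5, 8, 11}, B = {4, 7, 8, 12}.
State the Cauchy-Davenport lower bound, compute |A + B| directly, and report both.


Cauchy-Davenport: |A + B| ≥ min(p, |A| + |B| - 1) for A, B nonempty in Z/pZ.
|A| = 5, |B| = 4, p = 13.
CD lower bound = min(13, 5 + 4 - 1) = min(13, 8) = 8.
Compute A + B mod 13 directly:
a = 3: 3+4=7, 3+7=10, 3+8=11, 3+12=2
a = 4: 4+4=8, 4+7=11, 4+8=12, 4+12=3
a = 5: 5+4=9, 5+7=12, 5+8=0, 5+12=4
a = 8: 8+4=12, 8+7=2, 8+8=3, 8+12=7
a = 11: 11+4=2, 11+7=5, 11+8=6, 11+12=10
A + B = {0, 2, 3, 4, 5, 6, 7, 8, 9, 10, 11, 12}, so |A + B| = 12.
Verify: 12 ≥ 8? Yes ✓.

CD lower bound = 8, actual |A + B| = 12.


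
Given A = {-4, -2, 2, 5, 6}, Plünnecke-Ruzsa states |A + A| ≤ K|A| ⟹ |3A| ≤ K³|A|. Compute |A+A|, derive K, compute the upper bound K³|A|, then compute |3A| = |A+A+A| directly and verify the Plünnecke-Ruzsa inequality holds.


|A| = 5.
Step 1: Compute A + A by enumerating all 25 pairs.
A + A = {-8, -6, -4, -2, 0, 1, 2, 3, 4, 7, 8, 10, 11, 12}, so |A + A| = 14.
Step 2: Doubling constant K = |A + A|/|A| = 14/5 = 14/5 ≈ 2.8000.
Step 3: Plünnecke-Ruzsa gives |3A| ≤ K³·|A| = (2.8000)³ · 5 ≈ 109.7600.
Step 4: Compute 3A = A + A + A directly by enumerating all triples (a,b,c) ∈ A³; |3A| = 26.
Step 5: Check 26 ≤ 109.7600? Yes ✓.

K = 14/5, Plünnecke-Ruzsa bound K³|A| ≈ 109.7600, |3A| = 26, inequality holds.


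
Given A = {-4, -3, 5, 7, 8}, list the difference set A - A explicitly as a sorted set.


A - A = {a - a' : a, a' ∈ A}.
Compute a - a' for each ordered pair (a, a'):
a = -4: -4--4=0, -4--3=-1, -4-5=-9, -4-7=-11, -4-8=-12
a = -3: -3--4=1, -3--3=0, -3-5=-8, -3-7=-10, -3-8=-11
a = 5: 5--4=9, 5--3=8, 5-5=0, 5-7=-2, 5-8=-3
a = 7: 7--4=11, 7--3=10, 7-5=2, 7-7=0, 7-8=-1
a = 8: 8--4=12, 8--3=11, 8-5=3, 8-7=1, 8-8=0
Collecting distinct values (and noting 0 appears from a-a):
A - A = {-12, -11, -10, -9, -8, -3, -2, -1, 0, 1, 2, 3, 8, 9, 10, 11, 12}
|A - A| = 17

A - A = {-12, -11, -10, -9, -8, -3, -2, -1, 0, 1, 2, 3, 8, 9, 10, 11, 12}


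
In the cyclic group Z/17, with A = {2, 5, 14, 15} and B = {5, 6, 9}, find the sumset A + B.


Work in Z/17Z: reduce every sum a + b modulo 17.
Enumerate all 12 pairs:
a = 2: 2+5=7, 2+6=8, 2+9=11
a = 5: 5+5=10, 5+6=11, 5+9=14
a = 14: 14+5=2, 14+6=3, 14+9=6
a = 15: 15+5=3, 15+6=4, 15+9=7
Distinct residues collected: {2, 3, 4, 6, 7, 8, 10, 11, 14}
|A + B| = 9 (out of 17 total residues).

A + B = {2, 3, 4, 6, 7, 8, 10, 11, 14}


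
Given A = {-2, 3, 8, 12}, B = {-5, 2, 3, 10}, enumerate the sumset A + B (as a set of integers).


A + B = {a + b : a ∈ A, b ∈ B}.
Enumerate all |A|·|B| = 4·4 = 16 pairs (a, b) and collect distinct sums.
a = -2: -2+-5=-7, -2+2=0, -2+3=1, -2+10=8
a = 3: 3+-5=-2, 3+2=5, 3+3=6, 3+10=13
a = 8: 8+-5=3, 8+2=10, 8+3=11, 8+10=18
a = 12: 12+-5=7, 12+2=14, 12+3=15, 12+10=22
Collecting distinct sums: A + B = {-7, -2, 0, 1, 3, 5, 6, 7, 8, 10, 11, 13, 14, 15, 18, 22}
|A + B| = 16

A + B = {-7, -2, 0, 1, 3, 5, 6, 7, 8, 10, 11, 13, 14, 15, 18, 22}


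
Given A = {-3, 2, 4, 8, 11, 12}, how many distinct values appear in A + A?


A + A = {a + a' : a, a' ∈ A}; |A| = 6.
General bounds: 2|A| - 1 ≤ |A + A| ≤ |A|(|A|+1)/2, i.e. 11 ≤ |A + A| ≤ 21.
Lower bound 2|A|-1 is attained iff A is an arithmetic progression.
Enumerate sums a + a' for a ≤ a' (symmetric, so this suffices):
a = -3: -3+-3=-6, -3+2=-1, -3+4=1, -3+8=5, -3+11=8, -3+12=9
a = 2: 2+2=4, 2+4=6, 2+8=10, 2+11=13, 2+12=14
a = 4: 4+4=8, 4+8=12, 4+11=15, 4+12=16
a = 8: 8+8=16, 8+11=19, 8+12=20
a = 11: 11+11=22, 11+12=23
a = 12: 12+12=24
Distinct sums: {-6, -1, 1, 4, 5, 6, 8, 9, 10, 12, 13, 14, 15, 16, 19, 20, 22, 23, 24}
|A + A| = 19

|A + A| = 19


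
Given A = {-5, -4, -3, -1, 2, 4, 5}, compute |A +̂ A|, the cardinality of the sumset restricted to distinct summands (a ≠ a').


Restricted sumset: A +̂ A = {a + a' : a ∈ A, a' ∈ A, a ≠ a'}.
Equivalently, take A + A and drop any sum 2a that is achievable ONLY as a + a for a ∈ A (i.e. sums representable only with equal summands).
Enumerate pairs (a, a') with a < a' (symmetric, so each unordered pair gives one sum; this covers all a ≠ a'):
  -5 + -4 = -9
  -5 + -3 = -8
  -5 + -1 = -6
  -5 + 2 = -3
  -5 + 4 = -1
  -5 + 5 = 0
  -4 + -3 = -7
  -4 + -1 = -5
  -4 + 2 = -2
  -4 + 4 = 0
  -4 + 5 = 1
  -3 + -1 = -4
  -3 + 2 = -1
  -3 + 4 = 1
  -3 + 5 = 2
  -1 + 2 = 1
  -1 + 4 = 3
  -1 + 5 = 4
  2 + 4 = 6
  2 + 5 = 7
  4 + 5 = 9
Collected distinct sums: {-9, -8, -7, -6, -5, -4, -3, -2, -1, 0, 1, 2, 3, 4, 6, 7, 9}
|A +̂ A| = 17
(Reference bound: |A +̂ A| ≥ 2|A| - 3 for |A| ≥ 2, with |A| = 7 giving ≥ 11.)

|A +̂ A| = 17


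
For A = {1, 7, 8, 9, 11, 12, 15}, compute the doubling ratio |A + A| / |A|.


|A| = 7.
Compute A + A by enumerating all 49 pairs.
A + A = {2, 8, 9, 10, 12, 13, 14, 15, 16, 17, 18, 19, 20, 21, 22, 23, 24, 26, 27, 30}, so |A + A| = 20.
K = |A + A| / |A| = 20/7 (already in lowest terms) ≈ 2.8571.
Reference: AP of size 7 gives K = 13/7 ≈ 1.8571; a fully generic set of size 7 gives K ≈ 4.0000.

|A| = 7, |A + A| = 20, K = 20/7.


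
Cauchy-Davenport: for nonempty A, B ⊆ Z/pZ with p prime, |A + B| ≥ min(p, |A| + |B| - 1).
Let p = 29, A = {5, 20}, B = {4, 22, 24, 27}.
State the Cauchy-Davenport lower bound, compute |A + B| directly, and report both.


Cauchy-Davenport: |A + B| ≥ min(p, |A| + |B| - 1) for A, B nonempty in Z/pZ.
|A| = 2, |B| = 4, p = 29.
CD lower bound = min(29, 2 + 4 - 1) = min(29, 5) = 5.
Compute A + B mod 29 directly:
a = 5: 5+4=9, 5+22=27, 5+24=0, 5+27=3
a = 20: 20+4=24, 20+22=13, 20+24=15, 20+27=18
A + B = {0, 3, 9, 13, 15, 18, 24, 27}, so |A + B| = 8.
Verify: 8 ≥ 5? Yes ✓.

CD lower bound = 5, actual |A + B| = 8.


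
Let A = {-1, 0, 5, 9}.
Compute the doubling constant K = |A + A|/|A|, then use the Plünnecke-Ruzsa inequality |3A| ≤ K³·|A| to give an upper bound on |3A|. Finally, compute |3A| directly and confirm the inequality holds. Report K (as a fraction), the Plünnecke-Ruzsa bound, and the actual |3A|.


|A| = 4.
Step 1: Compute A + A by enumerating all 16 pairs.
A + A = {-2, -1, 0, 4, 5, 8, 9, 10, 14, 18}, so |A + A| = 10.
Step 2: Doubling constant K = |A + A|/|A| = 10/4 = 10/4 ≈ 2.5000.
Step 3: Plünnecke-Ruzsa gives |3A| ≤ K³·|A| = (2.5000)³ · 4 ≈ 62.5000.
Step 4: Compute 3A = A + A + A directly by enumerating all triples (a,b,c) ∈ A³; |3A| = 19.
Step 5: Check 19 ≤ 62.5000? Yes ✓.

K = 10/4, Plünnecke-Ruzsa bound K³|A| ≈ 62.5000, |3A| = 19, inequality holds.


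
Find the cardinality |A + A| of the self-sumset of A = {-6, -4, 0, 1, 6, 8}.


A + A = {a + a' : a, a' ∈ A}; |A| = 6.
General bounds: 2|A| - 1 ≤ |A + A| ≤ |A|(|A|+1)/2, i.e. 11 ≤ |A + A| ≤ 21.
Lower bound 2|A|-1 is attained iff A is an arithmetic progression.
Enumerate sums a + a' for a ≤ a' (symmetric, so this suffices):
a = -6: -6+-6=-12, -6+-4=-10, -6+0=-6, -6+1=-5, -6+6=0, -6+8=2
a = -4: -4+-4=-8, -4+0=-4, -4+1=-3, -4+6=2, -4+8=4
a = 0: 0+0=0, 0+1=1, 0+6=6, 0+8=8
a = 1: 1+1=2, 1+6=7, 1+8=9
a = 6: 6+6=12, 6+8=14
a = 8: 8+8=16
Distinct sums: {-12, -10, -8, -6, -5, -4, -3, 0, 1, 2, 4, 6, 7, 8, 9, 12, 14, 16}
|A + A| = 18

|A + A| = 18


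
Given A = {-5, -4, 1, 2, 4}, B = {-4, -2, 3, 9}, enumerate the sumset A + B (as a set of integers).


A + B = {a + b : a ∈ A, b ∈ B}.
Enumerate all |A|·|B| = 5·4 = 20 pairs (a, b) and collect distinct sums.
a = -5: -5+-4=-9, -5+-2=-7, -5+3=-2, -5+9=4
a = -4: -4+-4=-8, -4+-2=-6, -4+3=-1, -4+9=5
a = 1: 1+-4=-3, 1+-2=-1, 1+3=4, 1+9=10
a = 2: 2+-4=-2, 2+-2=0, 2+3=5, 2+9=11
a = 4: 4+-4=0, 4+-2=2, 4+3=7, 4+9=13
Collecting distinct sums: A + B = {-9, -8, -7, -6, -3, -2, -1, 0, 2, 4, 5, 7, 10, 11, 13}
|A + B| = 15

A + B = {-9, -8, -7, -6, -3, -2, -1, 0, 2, 4, 5, 7, 10, 11, 13}


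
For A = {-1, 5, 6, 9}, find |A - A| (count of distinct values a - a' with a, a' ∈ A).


A - A = {a - a' : a, a' ∈ A}; |A| = 4.
Bounds: 2|A|-1 ≤ |A - A| ≤ |A|² - |A| + 1, i.e. 7 ≤ |A - A| ≤ 13.
Note: 0 ∈ A - A always (from a - a). The set is symmetric: if d ∈ A - A then -d ∈ A - A.
Enumerate nonzero differences d = a - a' with a > a' (then include -d):
Positive differences: {1, 3, 4, 6, 7, 10}
Full difference set: {0} ∪ (positive diffs) ∪ (negative diffs).
|A - A| = 1 + 2·6 = 13 (matches direct enumeration: 13).

|A - A| = 13


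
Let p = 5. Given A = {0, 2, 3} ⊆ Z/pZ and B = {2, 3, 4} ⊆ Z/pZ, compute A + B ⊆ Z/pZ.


Work in Z/5Z: reduce every sum a + b modulo 5.
Enumerate all 9 pairs:
a = 0: 0+2=2, 0+3=3, 0+4=4
a = 2: 2+2=4, 2+3=0, 2+4=1
a = 3: 3+2=0, 3+3=1, 3+4=2
Distinct residues collected: {0, 1, 2, 3, 4}
|A + B| = 5 (out of 5 total residues).

A + B = {0, 1, 2, 3, 4}


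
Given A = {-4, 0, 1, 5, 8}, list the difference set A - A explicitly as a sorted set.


A - A = {a - a' : a, a' ∈ A}.
Compute a - a' for each ordered pair (a, a'):
a = -4: -4--4=0, -4-0=-4, -4-1=-5, -4-5=-9, -4-8=-12
a = 0: 0--4=4, 0-0=0, 0-1=-1, 0-5=-5, 0-8=-8
a = 1: 1--4=5, 1-0=1, 1-1=0, 1-5=-4, 1-8=-7
a = 5: 5--4=9, 5-0=5, 5-1=4, 5-5=0, 5-8=-3
a = 8: 8--4=12, 8-0=8, 8-1=7, 8-5=3, 8-8=0
Collecting distinct values (and noting 0 appears from a-a):
A - A = {-12, -9, -8, -7, -5, -4, -3, -1, 0, 1, 3, 4, 5, 7, 8, 9, 12}
|A - A| = 17

A - A = {-12, -9, -8, -7, -5, -4, -3, -1, 0, 1, 3, 4, 5, 7, 8, 9, 12}


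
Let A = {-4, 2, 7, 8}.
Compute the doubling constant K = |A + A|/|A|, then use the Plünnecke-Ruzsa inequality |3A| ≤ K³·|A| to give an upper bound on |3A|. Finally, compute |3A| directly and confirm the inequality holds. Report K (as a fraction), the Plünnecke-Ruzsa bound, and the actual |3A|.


|A| = 4.
Step 1: Compute A + A by enumerating all 16 pairs.
A + A = {-8, -2, 3, 4, 9, 10, 14, 15, 16}, so |A + A| = 9.
Step 2: Doubling constant K = |A + A|/|A| = 9/4 = 9/4 ≈ 2.2500.
Step 3: Plünnecke-Ruzsa gives |3A| ≤ K³·|A| = (2.2500)³ · 4 ≈ 45.5625.
Step 4: Compute 3A = A + A + A directly by enumerating all triples (a,b,c) ∈ A³; |3A| = 16.
Step 5: Check 16 ≤ 45.5625? Yes ✓.

K = 9/4, Plünnecke-Ruzsa bound K³|A| ≈ 45.5625, |3A| = 16, inequality holds.


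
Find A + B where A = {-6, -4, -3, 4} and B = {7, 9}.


A + B = {a + b : a ∈ A, b ∈ B}.
Enumerate all |A|·|B| = 4·2 = 8 pairs (a, b) and collect distinct sums.
a = -6: -6+7=1, -6+9=3
a = -4: -4+7=3, -4+9=5
a = -3: -3+7=4, -3+9=6
a = 4: 4+7=11, 4+9=13
Collecting distinct sums: A + B = {1, 3, 4, 5, 6, 11, 13}
|A + B| = 7

A + B = {1, 3, 4, 5, 6, 11, 13}


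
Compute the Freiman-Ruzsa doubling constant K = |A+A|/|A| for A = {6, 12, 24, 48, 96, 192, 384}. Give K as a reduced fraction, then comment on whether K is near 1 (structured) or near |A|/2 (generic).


|A| = 7.
Compute A + A by enumerating all 49 pairs.
A + A = {12, 18, 24, 30, 36, 48, 54, 60, 72, 96, 102, 108, 120, 144, 192, 198, 204, 216, 240, 288, 384, 390, 396, 408, 432, 480, 576, 768}, so |A + A| = 28.
K = |A + A| / |A| = 28/7 = 4/1 ≈ 4.0000.
Reference: AP of size 7 gives K = 13/7 ≈ 1.8571; a fully generic set of size 7 gives K ≈ 4.0000.

|A| = 7, |A + A| = 28, K = 28/7 = 4/1.


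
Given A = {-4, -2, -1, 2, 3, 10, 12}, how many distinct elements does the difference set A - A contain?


A - A = {a - a' : a, a' ∈ A}; |A| = 7.
Bounds: 2|A|-1 ≤ |A - A| ≤ |A|² - |A| + 1, i.e. 13 ≤ |A - A| ≤ 43.
Note: 0 ∈ A - A always (from a - a). The set is symmetric: if d ∈ A - A then -d ∈ A - A.
Enumerate nonzero differences d = a - a' with a > a' (then include -d):
Positive differences: {1, 2, 3, 4, 5, 6, 7, 8, 9, 10, 11, 12, 13, 14, 16}
Full difference set: {0} ∪ (positive diffs) ∪ (negative diffs).
|A - A| = 1 + 2·15 = 31 (matches direct enumeration: 31).

|A - A| = 31


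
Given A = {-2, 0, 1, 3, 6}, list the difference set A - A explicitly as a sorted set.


A - A = {a - a' : a, a' ∈ A}.
Compute a - a' for each ordered pair (a, a'):
a = -2: -2--2=0, -2-0=-2, -2-1=-3, -2-3=-5, -2-6=-8
a = 0: 0--2=2, 0-0=0, 0-1=-1, 0-3=-3, 0-6=-6
a = 1: 1--2=3, 1-0=1, 1-1=0, 1-3=-2, 1-6=-5
a = 3: 3--2=5, 3-0=3, 3-1=2, 3-3=0, 3-6=-3
a = 6: 6--2=8, 6-0=6, 6-1=5, 6-3=3, 6-6=0
Collecting distinct values (and noting 0 appears from a-a):
A - A = {-8, -6, -5, -3, -2, -1, 0, 1, 2, 3, 5, 6, 8}
|A - A| = 13

A - A = {-8, -6, -5, -3, -2, -1, 0, 1, 2, 3, 5, 6, 8}


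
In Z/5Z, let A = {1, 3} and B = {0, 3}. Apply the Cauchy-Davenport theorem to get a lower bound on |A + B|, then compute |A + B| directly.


Cauchy-Davenport: |A + B| ≥ min(p, |A| + |B| - 1) for A, B nonempty in Z/pZ.
|A| = 2, |B| = 2, p = 5.
CD lower bound = min(5, 2 + 2 - 1) = min(5, 3) = 3.
Compute A + B mod 5 directly:
a = 1: 1+0=1, 1+3=4
a = 3: 3+0=3, 3+3=1
A + B = {1, 3, 4}, so |A + B| = 3.
Verify: 3 ≥ 3? Yes ✓.

CD lower bound = 3, actual |A + B| = 3.


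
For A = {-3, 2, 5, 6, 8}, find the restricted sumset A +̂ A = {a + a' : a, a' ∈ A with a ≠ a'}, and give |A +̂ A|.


Restricted sumset: A +̂ A = {a + a' : a ∈ A, a' ∈ A, a ≠ a'}.
Equivalently, take A + A and drop any sum 2a that is achievable ONLY as a + a for a ∈ A (i.e. sums representable only with equal summands).
Enumerate pairs (a, a') with a < a' (symmetric, so each unordered pair gives one sum; this covers all a ≠ a'):
  -3 + 2 = -1
  -3 + 5 = 2
  -3 + 6 = 3
  -3 + 8 = 5
  2 + 5 = 7
  2 + 6 = 8
  2 + 8 = 10
  5 + 6 = 11
  5 + 8 = 13
  6 + 8 = 14
Collected distinct sums: {-1, 2, 3, 5, 7, 8, 10, 11, 13, 14}
|A +̂ A| = 10
(Reference bound: |A +̂ A| ≥ 2|A| - 3 for |A| ≥ 2, with |A| = 5 giving ≥ 7.)

|A +̂ A| = 10


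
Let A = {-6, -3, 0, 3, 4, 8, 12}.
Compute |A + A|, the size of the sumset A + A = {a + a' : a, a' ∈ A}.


A + A = {a + a' : a, a' ∈ A}; |A| = 7.
General bounds: 2|A| - 1 ≤ |A + A| ≤ |A|(|A|+1)/2, i.e. 13 ≤ |A + A| ≤ 28.
Lower bound 2|A|-1 is attained iff A is an arithmetic progression.
Enumerate sums a + a' for a ≤ a' (symmetric, so this suffices):
a = -6: -6+-6=-12, -6+-3=-9, -6+0=-6, -6+3=-3, -6+4=-2, -6+8=2, -6+12=6
a = -3: -3+-3=-6, -3+0=-3, -3+3=0, -3+4=1, -3+8=5, -3+12=9
a = 0: 0+0=0, 0+3=3, 0+4=4, 0+8=8, 0+12=12
a = 3: 3+3=6, 3+4=7, 3+8=11, 3+12=15
a = 4: 4+4=8, 4+8=12, 4+12=16
a = 8: 8+8=16, 8+12=20
a = 12: 12+12=24
Distinct sums: {-12, -9, -6, -3, -2, 0, 1, 2, 3, 4, 5, 6, 7, 8, 9, 11, 12, 15, 16, 20, 24}
|A + A| = 21

|A + A| = 21
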